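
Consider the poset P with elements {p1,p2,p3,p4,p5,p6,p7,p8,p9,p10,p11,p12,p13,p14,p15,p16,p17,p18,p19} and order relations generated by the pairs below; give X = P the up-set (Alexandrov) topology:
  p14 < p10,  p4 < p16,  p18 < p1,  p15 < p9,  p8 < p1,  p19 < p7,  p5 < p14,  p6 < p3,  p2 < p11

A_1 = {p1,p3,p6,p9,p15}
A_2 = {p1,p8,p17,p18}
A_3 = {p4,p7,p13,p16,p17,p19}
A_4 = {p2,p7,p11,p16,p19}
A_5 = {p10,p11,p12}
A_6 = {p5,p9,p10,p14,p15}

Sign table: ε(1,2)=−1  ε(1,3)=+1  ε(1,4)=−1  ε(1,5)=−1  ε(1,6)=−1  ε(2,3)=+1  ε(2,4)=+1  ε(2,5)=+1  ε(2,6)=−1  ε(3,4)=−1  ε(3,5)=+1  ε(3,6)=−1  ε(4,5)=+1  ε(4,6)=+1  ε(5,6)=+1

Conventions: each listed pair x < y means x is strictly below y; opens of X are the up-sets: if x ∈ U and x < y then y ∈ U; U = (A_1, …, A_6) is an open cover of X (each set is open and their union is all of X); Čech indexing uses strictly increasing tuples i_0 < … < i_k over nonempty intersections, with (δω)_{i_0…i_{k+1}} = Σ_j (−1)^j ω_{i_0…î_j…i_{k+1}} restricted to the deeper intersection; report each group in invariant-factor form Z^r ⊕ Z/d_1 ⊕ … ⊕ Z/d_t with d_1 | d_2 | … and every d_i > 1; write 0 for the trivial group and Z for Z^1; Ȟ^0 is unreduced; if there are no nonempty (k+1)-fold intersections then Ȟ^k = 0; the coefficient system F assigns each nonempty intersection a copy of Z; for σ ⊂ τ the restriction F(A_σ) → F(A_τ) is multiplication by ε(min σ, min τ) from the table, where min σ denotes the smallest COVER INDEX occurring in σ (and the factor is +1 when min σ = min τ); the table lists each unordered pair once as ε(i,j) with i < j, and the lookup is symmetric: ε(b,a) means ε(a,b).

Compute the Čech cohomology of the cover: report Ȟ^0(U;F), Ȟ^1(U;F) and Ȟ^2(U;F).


Ȟ^0 ≅ 0,  Ȟ^1 ≅ Z/2,  Ȟ^2 ≅ 0

nonempty overlaps:
  A12={p1} A16={p9,p15} A23={p17} A34={p7,p16,p19} A45={p11} A56={p10}
C dims 6,6; δ0: rk 6, SNF 1^5·2
degree 0: 6−6−0 = 0 → Ȟ^0 ≅ 0
degree 1: 6−0−6 = 0 plus torsion [2] → Ȟ^1 ≅ Z/2
degree 2: 0−0−0 = 0 → Ȟ^2 ≅ 0


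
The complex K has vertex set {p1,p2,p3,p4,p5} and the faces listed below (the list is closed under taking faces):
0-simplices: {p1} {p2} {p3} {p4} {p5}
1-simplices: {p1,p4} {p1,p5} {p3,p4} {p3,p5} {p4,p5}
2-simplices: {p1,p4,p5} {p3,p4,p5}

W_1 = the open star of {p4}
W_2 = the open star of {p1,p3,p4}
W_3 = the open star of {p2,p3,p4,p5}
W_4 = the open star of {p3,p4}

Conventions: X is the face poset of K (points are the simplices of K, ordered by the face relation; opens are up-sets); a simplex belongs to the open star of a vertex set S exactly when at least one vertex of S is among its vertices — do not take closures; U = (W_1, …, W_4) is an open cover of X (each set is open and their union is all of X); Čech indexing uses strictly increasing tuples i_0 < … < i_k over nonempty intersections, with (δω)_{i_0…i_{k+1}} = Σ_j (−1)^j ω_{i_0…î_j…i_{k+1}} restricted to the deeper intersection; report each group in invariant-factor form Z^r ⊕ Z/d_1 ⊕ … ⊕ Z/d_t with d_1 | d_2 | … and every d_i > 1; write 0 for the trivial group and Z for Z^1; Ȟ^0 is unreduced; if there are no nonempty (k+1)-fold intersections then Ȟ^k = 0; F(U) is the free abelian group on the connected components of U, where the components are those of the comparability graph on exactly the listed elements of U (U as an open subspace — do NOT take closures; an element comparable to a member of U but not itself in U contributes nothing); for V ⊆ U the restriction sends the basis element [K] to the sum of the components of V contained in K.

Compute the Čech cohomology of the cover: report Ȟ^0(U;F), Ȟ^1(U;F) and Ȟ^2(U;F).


Ȟ^0 ≅ Z^2, Ȟ^1 ≅ 0 and Ȟ^2 ≅ 0

nerve simplices:
  W1={{p4},{p1,p4},{p3,p4},{p4,p5},{p1,p4,p5},{p3,p4,p5}} W2={{p1},{p3},{p4},{p1,p4},{p1,p5},{p3,p4},{p3,p5},{p4,p5},{p1,p4,p5},{p3,p4,p5}} W3={{p2},{p3},{p4},{p5},{p1,p4},{p1,p5},{p3,p4},{p3,p5},{p4,p5},{p1,p4,p5},{p3,p4,p5}} W4={{p3},{p4},{p1,p4},{p3,p4},{p3,p5},{p4,p5},{p1,p4,p5},{p3,p4,p5}}
  W12={{p4},{p1,p4},{p3,p4},{p4,p5},{p1,p4,p5},{p3,p4,p5}} W13={{p4},{p1,p4},{p3,p4},{p4,p5},{p1,p4,p5},{p3,p4,p5}} W14={{p4},{p1,p4},{p3,p4},{p4,p5},{p1,p4,p5},{p3,p4,p5}} W23={{p3},{p4},{p1,p4},{p1,p5},{p3,p4},{p3,p5},{p4,p5},{p1,p4,p5},{p3,p4,p5}} W24={{p3},{p4},{p1,p4},{p3,p4},{p3,p5},{p4,p5},{p1,p4,p5},{p3,p4,p5}} W34={{p3},{p4},{p1,p4},{p3,p4},{p3,p5},{p4,p5},{p1,p4,p5},{p3,p4,p5}}
  W123={{p4},{p1,p4},{p3,p4},{p4,p5},{p1,p4,p5},{p3,p4,p5}} W124={{p4},{p1,p4},{p3,p4},{p4,p5},{p1,p4,p5},{p3,p4,p5}} W134={{p4},{p1,p4},{p3,p4},{p4,p5},{p1,p4,p5},{p3,p4,p5}} W234={{p3},{p4},{p1,p4},{p3,p4},{p3,p5},{p4,p5},{p1,p4,p5},{p3,p4,p5}}
  W1234={{p4},{p1,p4},{p3,p4},{p4,p5},{p1,p4,p5},{p3,p4,p5}}
components per intersection:
  W1: {{p4},{p1,p4},{p3,p4},{p4,p5},{p1,p4,p5},{p3,p4,p5}}
  W2: {{p1},{p3},{p4},{p1,p4},{p1,p5},{p3,p4},{p3,p5},{p4,p5},{p1,p4,p5},{p3,p4,p5}}
  W3: {{p2}} {{p3},{p4},{p5},{p1,p4},{p1,p5},{p3,p4},{p3,p5},{p4,p5},{p1,p4,p5},{p3,p4,p5}}
  W4: {{p3},{p4},{p1,p4},{p3,p4},{p3,p5},{p4,p5},{p1,p4,p5},{p3,p4,p5}}
  W12: {{p4},{p1,p4},{p3,p4},{p4,p5},{p1,p4,p5},{p3,p4,p5}}
  W13: {{p4},{p1,p4},{p3,p4},{p4,p5},{p1,p4,p5},{p3,p4,p5}}
  W14: {{p4},{p1,p4},{p3,p4},{p4,p5},{p1,p4,p5},{p3,p4,p5}}
  W23: {{p3},{p4},{p1,p4},{p1,p5},{p3,p4},{p3,p5},{p4,p5},{p1,p4,p5},{p3,p4,p5}}
  W24: {{p3},{p4},{p1,p4},{p3,p4},{p3,p5},{p4,p5},{p1,p4,p5},{p3,p4,p5}}
  W34: {{p3},{p4},{p1,p4},{p3,p4},{p3,p5},{p4,p5},{p1,p4,p5},{p3,p4,p5}}
  W123: {{p4},{p1,p4},{p3,p4},{p4,p5},{p1,p4,p5},{p3,p4,p5}}
  W124: {{p4},{p1,p4},{p3,p4},{p4,p5},{p1,p4,p5},{p3,p4,p5}}
  W134: {{p4},{p1,p4},{p3,p4},{p4,p5},{p1,p4,p5},{p3,p4,p5}}
  W234: {{p3},{p4},{p1,p4},{p3,p4},{p3,p5},{p4,p5},{p1,p4,p5},{p3,p4,p5}}
  W1234: {{p4},{p1,p4},{p3,p4},{p4,p5},{p1,p4,p5},{p3,p4,p5}}
C dims 5,6,4,1; δ0: rk 3, SNF 1^3; δ1: rk 3, SNF 1^3; δ2: rk 1, SNF 1^1
degree 0: 5−3−0 = 2 → Ȟ^0 ≅ Z^2
degree 1: 6−3−3 = 0 → Ȟ^1 ≅ 0
degree 2: 4−1−3 = 0 → Ȟ^2 ≅ 0


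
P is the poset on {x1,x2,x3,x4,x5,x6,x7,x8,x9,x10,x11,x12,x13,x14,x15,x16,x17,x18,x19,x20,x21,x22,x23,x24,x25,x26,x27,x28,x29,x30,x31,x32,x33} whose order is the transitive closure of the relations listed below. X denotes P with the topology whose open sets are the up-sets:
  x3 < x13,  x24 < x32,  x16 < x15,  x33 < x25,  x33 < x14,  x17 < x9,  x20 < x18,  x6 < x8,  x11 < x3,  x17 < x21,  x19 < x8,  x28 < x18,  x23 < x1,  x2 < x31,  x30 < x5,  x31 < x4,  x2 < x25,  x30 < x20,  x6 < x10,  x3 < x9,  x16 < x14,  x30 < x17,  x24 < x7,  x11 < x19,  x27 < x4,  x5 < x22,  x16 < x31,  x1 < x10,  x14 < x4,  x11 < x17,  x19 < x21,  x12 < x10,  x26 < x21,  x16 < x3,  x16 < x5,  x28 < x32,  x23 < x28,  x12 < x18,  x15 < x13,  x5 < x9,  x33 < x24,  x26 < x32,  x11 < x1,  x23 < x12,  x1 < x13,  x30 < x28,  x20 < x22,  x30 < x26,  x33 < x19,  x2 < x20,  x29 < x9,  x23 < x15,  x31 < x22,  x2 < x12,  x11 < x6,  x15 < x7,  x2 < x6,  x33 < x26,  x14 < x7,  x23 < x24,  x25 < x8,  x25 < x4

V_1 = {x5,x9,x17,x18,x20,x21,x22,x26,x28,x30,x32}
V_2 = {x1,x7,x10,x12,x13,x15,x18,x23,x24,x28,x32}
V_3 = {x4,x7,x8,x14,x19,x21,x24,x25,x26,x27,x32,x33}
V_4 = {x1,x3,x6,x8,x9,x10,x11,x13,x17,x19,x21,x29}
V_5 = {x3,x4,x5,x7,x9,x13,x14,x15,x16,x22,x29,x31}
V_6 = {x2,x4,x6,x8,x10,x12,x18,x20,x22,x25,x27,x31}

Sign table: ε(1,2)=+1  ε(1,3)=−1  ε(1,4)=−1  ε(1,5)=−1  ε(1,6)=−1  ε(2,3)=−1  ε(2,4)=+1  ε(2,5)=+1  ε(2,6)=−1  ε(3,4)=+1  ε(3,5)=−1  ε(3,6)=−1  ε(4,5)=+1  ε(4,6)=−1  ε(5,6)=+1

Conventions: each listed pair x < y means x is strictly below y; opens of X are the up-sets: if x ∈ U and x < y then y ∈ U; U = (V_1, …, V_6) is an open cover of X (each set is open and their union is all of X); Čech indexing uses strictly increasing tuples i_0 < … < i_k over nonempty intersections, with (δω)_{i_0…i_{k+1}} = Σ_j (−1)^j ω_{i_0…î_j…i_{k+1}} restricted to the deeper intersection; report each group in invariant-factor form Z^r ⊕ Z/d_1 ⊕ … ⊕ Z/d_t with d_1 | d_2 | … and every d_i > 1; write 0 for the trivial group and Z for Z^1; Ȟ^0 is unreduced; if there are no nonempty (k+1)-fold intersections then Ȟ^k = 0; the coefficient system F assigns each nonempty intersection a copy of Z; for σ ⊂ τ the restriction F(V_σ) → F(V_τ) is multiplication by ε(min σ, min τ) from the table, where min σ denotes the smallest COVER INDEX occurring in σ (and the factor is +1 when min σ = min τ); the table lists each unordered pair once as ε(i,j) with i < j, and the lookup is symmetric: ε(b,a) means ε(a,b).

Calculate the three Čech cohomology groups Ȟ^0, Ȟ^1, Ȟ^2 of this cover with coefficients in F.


Ȟ^0(U;F) ≅ 0; Ȟ^1(U;F) ≅ Z/2; Ȟ^2(U;F) ≅ Z

nonempty overlaps:
  V12={x18,x28,x32} V13={x21,x26,x32} V14={x9,x17,x21} V15={x5,x9,x22} V16={x18,x20,x22} V23={x7,x24,x32} V24={x1,x10,x13} V25={x7,x13,x15} V26={x10,x12,x18} V34={x8,x19,x21} V35={x4,x7,x14} V36={x4,x8,x25,x27} V45={x3,x9,x13,x29} V46={x6,x8,x10} V56={x4,x22,x31}
  V123={x32} V126={x18} V134={x21} V145={x9} V156={x22} V235={x7} V245={x13} V246={x10} V346={x8} V356={x4}
C dims 6,15,10; δ0: rk 6, SNF 1^5·2; δ1: rk 9, SNF 1^9
degree 0: 6−6−0 = 0 → Ȟ^0 ≅ 0
degree 1: 15−9−6 = 0 plus torsion [2] → Ȟ^1 ≅ Z/2
degree 2: 10−0−9 = 1 → Ȟ^2 ≅ Z


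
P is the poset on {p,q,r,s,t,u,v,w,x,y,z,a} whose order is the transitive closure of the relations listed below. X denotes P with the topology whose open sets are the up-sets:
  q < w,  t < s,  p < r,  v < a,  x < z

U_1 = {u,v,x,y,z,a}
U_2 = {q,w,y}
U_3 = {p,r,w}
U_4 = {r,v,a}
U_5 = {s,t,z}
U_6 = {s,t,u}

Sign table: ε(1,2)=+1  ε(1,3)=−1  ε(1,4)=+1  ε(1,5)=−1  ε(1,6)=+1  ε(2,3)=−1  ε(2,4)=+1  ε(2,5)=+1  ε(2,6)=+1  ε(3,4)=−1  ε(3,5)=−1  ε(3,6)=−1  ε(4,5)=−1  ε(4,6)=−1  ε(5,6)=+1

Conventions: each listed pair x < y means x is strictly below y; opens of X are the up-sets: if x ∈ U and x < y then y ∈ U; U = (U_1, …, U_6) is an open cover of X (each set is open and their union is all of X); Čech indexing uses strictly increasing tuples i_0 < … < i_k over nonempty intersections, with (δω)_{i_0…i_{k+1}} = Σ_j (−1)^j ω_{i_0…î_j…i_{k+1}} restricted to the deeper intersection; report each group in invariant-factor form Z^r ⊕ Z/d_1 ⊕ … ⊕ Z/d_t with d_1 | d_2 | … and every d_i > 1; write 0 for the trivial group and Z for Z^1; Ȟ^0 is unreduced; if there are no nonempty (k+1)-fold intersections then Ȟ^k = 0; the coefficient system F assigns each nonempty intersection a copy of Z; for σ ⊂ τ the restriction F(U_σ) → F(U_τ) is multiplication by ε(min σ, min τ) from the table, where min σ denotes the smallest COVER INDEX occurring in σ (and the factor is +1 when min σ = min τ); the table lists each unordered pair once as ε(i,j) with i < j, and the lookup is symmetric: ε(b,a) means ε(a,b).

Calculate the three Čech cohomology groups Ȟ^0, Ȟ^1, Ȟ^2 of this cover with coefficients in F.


Ȟ^0(U;F) ≅ 0; Ȟ^1(U;F) ≅ Z ⊕ Z/2; Ȟ^2(U;F) ≅ 0

nerve simplices:
  U12={y} U14={v,a} U15={z} U16={u} U23={w} U34={r} U56={s,t}
C dims 6,7; δ0: rk 6, SNF 1^5·2
degree 0: 6−6−0 = 0 → Ȟ^0 ≅ 0
degree 1: 7−0−6 = 1 plus torsion [2] → Ȟ^1 ≅ Z ⊕ Z/2
degree 2: 0−0−0 = 0 → Ȟ^2 ≅ 0


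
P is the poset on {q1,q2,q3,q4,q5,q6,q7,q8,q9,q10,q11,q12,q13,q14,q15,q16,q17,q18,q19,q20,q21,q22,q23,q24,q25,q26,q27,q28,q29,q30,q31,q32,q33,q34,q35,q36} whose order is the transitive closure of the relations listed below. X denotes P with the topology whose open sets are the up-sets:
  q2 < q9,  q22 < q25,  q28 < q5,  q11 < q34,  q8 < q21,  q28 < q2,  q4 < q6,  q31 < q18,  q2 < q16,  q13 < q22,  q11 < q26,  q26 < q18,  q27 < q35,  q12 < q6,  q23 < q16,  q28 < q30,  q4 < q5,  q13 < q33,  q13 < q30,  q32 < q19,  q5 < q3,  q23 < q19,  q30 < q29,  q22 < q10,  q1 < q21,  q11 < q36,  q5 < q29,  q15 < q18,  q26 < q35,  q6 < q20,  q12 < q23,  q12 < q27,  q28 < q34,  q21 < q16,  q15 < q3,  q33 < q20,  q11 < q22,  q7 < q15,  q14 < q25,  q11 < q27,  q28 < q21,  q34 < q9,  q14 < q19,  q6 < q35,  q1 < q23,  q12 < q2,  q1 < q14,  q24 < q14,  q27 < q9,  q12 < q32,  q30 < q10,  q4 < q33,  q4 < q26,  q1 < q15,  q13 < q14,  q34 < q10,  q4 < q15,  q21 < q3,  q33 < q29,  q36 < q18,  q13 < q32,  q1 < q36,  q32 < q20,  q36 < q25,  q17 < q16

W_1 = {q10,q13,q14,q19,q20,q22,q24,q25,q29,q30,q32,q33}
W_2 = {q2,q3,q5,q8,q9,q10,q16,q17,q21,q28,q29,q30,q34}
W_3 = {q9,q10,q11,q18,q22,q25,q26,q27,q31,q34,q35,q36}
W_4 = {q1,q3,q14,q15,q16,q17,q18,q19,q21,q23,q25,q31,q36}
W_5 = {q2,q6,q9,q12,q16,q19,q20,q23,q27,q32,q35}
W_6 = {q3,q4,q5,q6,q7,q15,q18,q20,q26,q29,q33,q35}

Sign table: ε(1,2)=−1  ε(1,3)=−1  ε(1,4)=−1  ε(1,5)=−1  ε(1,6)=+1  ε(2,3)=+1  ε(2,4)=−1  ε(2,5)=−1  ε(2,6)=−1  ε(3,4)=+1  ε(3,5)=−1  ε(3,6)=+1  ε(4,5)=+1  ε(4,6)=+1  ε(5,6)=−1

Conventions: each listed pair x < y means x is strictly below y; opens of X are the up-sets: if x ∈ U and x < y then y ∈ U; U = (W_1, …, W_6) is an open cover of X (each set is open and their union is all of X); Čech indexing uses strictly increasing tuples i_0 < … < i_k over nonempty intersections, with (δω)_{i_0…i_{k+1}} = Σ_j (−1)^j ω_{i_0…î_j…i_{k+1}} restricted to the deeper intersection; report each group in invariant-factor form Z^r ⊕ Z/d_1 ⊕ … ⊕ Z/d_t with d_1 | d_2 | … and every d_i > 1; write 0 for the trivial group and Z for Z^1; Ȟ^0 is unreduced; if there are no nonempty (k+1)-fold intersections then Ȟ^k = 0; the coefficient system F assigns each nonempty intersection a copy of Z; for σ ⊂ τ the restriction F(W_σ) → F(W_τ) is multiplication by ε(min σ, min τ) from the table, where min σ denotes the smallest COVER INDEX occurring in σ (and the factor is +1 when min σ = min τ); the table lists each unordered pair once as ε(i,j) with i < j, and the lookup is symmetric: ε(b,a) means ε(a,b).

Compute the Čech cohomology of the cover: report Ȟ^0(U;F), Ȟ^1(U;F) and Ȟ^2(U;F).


Ȟ^0 = 0,  Ȟ^1 = Z/2,  Ȟ^2 = Z

nerve of the cover:
  W12={q10,q29,q30} W13={q10,q22,q25} W14={q14,q19,q25} W15={q19,q20,q32} W16={q20,q29,q33} W23={q9,q10,q34} W24={q3,q16,q17,q21} W25={q2,q9,q16} W26={q3,q5,q29} W34={q18,q25,q31,q36} W35={q9,q27,q35} W36={q18,q26,q35} W45={q16,q19,q23} W46={q3,q15,q18} W56={q6,q20,q35}
  W123={q10} W126={q29} W134={q25} W145={q19} W156={q20} W235={q9} W245={q16} W246={q3} W346={q18} W356={q35}
C dims 6,15,10; δ0: rk 6, SNF 1^5·2; δ1: rk 9, SNF 1^9
Ȟ^0 = (6 − 6) − 0 = 0, so Ȟ^0 ≅ 0
Ȟ^1 = (15 − 9) − 6 = 0 plus torsion [2], so Ȟ^1 ≅ Z/2
Ȟ^2 = (10 − 0) − 9 = 1, so Ȟ^2 ≅ Z


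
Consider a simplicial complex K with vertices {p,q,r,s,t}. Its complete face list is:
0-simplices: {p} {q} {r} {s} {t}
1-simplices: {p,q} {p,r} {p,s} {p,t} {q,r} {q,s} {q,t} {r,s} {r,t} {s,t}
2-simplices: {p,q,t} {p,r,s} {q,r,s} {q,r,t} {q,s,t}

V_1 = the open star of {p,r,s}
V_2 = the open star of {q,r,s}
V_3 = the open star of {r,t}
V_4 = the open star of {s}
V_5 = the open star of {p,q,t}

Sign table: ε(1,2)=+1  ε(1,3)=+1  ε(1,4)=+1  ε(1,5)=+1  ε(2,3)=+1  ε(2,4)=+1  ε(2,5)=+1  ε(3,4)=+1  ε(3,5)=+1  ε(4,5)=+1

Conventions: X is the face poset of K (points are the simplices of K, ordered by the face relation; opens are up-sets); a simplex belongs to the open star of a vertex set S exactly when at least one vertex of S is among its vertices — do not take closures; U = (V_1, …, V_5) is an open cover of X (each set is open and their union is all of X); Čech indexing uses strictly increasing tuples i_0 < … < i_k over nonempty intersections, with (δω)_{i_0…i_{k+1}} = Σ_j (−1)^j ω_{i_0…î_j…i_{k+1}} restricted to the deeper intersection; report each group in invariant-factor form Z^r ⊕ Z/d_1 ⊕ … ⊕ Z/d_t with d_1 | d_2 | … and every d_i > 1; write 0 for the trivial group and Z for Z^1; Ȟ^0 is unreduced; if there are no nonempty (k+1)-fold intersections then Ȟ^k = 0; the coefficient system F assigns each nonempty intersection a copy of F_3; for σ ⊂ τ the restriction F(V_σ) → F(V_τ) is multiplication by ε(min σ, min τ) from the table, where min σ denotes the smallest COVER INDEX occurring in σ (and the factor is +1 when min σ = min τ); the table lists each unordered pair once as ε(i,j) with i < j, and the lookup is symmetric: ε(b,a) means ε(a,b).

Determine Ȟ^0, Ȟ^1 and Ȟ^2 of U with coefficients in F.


nonempty intersections:
  V1={{p},{r},{s},{p,q},{p,r},{p,s},{p,t},{q,r},{q,s},{r,s},{r,t},{s,t},{p,q,t},{p,r,s},{q,r,s},{q,r,t},{q,s,t}} V2={{q},{r},{s},{p,q},{p,r},{p,s},{q,r},{q,s},{q,t},{r,s},{r,t},{s,t},{p,q,t},{p,r,s},{q,r,s},{q,r,t},{q,s,t}} V3={{r},{t},{p,r},{p,t},{q,r},{q,t},{r,s},{r,t},{s,t},{p,q,t},{p,r,s},{q,r,s},{q,r,t},{q,s,t}} V4={{s},{p,s},{q,s},{r,s},{s,t},{p,r,s},{q,r,s},{q,s,t}} V5={{p},{q},{t},{p,q},{p,r},{p,s},{p,t},{q,r},{q,s},{q,t},{r,t},{s,t},{p,q,t},{p,r,s},{q,r,s},{q,r,t},{q,s,t}}
  V12={{r},{s},{p,q},{p,r},{p,s},{q,r},{q,s},{r,s},{r,t},{s,t},{p,q,t},{p,r,s},{q,r,s},{q,r,t},{q,s,t}} V13={{r},{p,r},{p,t},{q,r},{r,s},{r,t},{s,t},{p,q,t},{p,r,s},{q,r,s},{q,r,t},{q,s,t}} V14={{s},{p,s},{q,s},{r,s},{s,t},{p,r,s},{q,r,s},{q,s,t}} V15={{p},{p,q},{p,r},{p,s},{p,t},{q,r},{q,s},{r,t},{s,t},{p,q,t},{p,r,s},{q,r,s},{q,r,t},{q,s,t}} V23={{r},{p,r},{q,r},{q,t},{r,s},{r,t},{s,t},{p,q,t},{p,r,s},{q,r,s},{q,r,t},{q,s,t}} V24={{s},{p,s},{q,s},{r,s},{s,t},{p,r,s},{q,r,s},{q,s,t}} V25={{q},{p,q},{p,r},{p,s},{q,r},{q,s},{q,t},{r,t},{s,t},{p,q,t},{p,r,s},{q,r,s},{q,r,t},{q,s,t}} V34={{r,s},{s,t},{p,r,s},{q,r,s},{q,s,t}} V35={{t},{p,r},{p,t},{q,r},{q,t},{r,t},{s,t},{p,q,t},{p,r,s},{q,r,s},{q,r,t},{q,s,t}} V45={{p,s},{q,s},{s,t},{p,r,s},{q,r,s},{q,s,t}}
  V123={{r},{p,r},{q,r},{r,s},{r,t},{s,t},{p,q,t},{p,r,s},{q,r,s},{q,r,t},{q,s,t}} V124={{s},{p,s},{q,s},{r,s},{s,t},{p,r,s},{q,r,s},{q,s,t}} V125={{p,q},{p,r},{p,s},{q,r},{q,s},{r,t},{s,t},{p,q,t},{p,r,s},{q,r,s},{q,r,t},{q,s,t}} V134={{r,s},{s,t},{p,r,s},{q,r,s},{q,s,t}} V135={{p,r},{p,t},{q,r},{r,t},{s,t},{p,q,t},{p,r,s},{q,r,s},{q,r,t},{q,s,t}} V145={{p,s},{q,s},{s,t},{p,r,s},{q,r,s},{q,s,t}} V234={{r,s},{s,t},{p,r,s},{q,r,s},{q,s,t}} V235={{p,r},{q,r},{q,t},{r,t},{s,t},{p,q,t},{p,r,s},{q,r,s},{q,r,t},{q,s,t}} V245={{p,s},{q,s},{s,t},{p,r,s},{q,r,s},{q,s,t}} V345={{s,t},{p,r,s},{q,r,s},{q,s,t}}
  V1234={{r,s},{s,t},{p,r,s},{q,r,s},{q,s,t}} V1235={{p,r},{q,r},{r,t},{s,t},{p,q,t},{p,r,s},{q,r,s},{q,r,t},{q,s,t}} V1245={{p,s},{q,s},{s,t},{p,r,s},{q,r,s},{q,s,t}} V1345={{s,t},{p,r,s},{q,r,s},{q,s,t}} V2345={{s,t},{p,r,s},{q,r,s},{q,s,t}}
  V12345={{s,t},{p,r,s},{q,r,s},{q,s,t}}
C dims 5,10,10,5; δ0: rk_F3 4; δ1: rk_F3 6; δ2: rk_F3 4
Ȟ^0: (5−4)−0=1 ⇒ Z/3
Ȟ^1: (10−6)−4=0 ⇒ 0
Ȟ^2: (10−4)−6=0 ⇒ 0

Ȟ^0 = Z/3,  Ȟ^1 = 0,  Ȟ^2 = 0


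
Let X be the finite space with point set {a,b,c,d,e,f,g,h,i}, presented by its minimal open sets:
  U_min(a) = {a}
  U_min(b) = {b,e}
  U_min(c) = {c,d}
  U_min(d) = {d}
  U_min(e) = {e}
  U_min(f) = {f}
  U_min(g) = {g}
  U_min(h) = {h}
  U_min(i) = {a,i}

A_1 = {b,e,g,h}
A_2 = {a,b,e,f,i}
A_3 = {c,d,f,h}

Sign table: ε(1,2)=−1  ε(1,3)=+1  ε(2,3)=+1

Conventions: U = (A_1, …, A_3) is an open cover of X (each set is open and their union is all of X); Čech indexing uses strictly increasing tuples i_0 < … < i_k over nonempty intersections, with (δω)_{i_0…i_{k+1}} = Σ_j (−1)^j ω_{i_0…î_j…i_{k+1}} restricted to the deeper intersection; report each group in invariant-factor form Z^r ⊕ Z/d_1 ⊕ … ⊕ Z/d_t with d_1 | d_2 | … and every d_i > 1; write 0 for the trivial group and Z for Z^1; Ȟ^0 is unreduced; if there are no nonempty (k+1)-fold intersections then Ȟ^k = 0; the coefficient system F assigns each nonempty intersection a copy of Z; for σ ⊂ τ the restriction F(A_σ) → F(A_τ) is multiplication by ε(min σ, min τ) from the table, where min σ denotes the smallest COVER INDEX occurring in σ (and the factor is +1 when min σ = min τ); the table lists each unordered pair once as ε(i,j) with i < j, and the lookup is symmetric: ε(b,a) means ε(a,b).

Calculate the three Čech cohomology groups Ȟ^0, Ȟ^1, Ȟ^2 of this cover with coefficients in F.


nerve simplices:
  A12={b,e} A13={h} A23={f}
C dims 3,3; δ0: rk 3, SNF 1^2·2
degree 0: 3−3−0 = 0 → Ȟ^0 ≅ 0
degree 1: 3−0−3 = 0 plus torsion [2] → Ȟ^1 ≅ Z/2
degree 2: 0−0−0 = 0 → Ȟ^2 ≅ 0

Ȟ^0 = 0, Ȟ^1 = Z/2 and Ȟ^2 = 0


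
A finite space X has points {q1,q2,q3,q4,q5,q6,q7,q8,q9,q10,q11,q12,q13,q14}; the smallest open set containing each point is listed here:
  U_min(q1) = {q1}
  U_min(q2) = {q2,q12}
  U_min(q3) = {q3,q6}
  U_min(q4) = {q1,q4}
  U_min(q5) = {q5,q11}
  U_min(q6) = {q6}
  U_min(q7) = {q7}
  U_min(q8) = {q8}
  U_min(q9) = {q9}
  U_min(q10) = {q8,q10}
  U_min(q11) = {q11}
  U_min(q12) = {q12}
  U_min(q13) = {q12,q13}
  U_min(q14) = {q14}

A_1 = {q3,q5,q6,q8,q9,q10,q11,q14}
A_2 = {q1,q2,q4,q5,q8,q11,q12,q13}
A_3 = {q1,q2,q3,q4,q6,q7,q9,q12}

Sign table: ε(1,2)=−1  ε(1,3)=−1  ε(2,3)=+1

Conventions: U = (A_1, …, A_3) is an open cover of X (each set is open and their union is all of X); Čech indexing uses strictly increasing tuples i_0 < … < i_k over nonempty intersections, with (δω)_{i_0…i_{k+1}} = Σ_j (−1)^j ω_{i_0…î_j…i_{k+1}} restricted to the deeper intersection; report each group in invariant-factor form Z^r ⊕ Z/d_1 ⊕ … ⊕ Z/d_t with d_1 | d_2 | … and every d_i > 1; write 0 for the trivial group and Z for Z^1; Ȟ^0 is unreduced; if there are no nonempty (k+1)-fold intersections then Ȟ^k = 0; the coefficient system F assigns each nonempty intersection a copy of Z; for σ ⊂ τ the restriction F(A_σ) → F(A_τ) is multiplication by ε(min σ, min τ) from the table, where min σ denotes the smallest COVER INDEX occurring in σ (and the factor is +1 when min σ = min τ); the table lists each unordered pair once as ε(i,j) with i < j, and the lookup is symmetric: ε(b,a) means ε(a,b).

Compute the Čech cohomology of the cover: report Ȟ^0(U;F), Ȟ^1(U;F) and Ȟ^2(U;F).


Ȟ^0 ≅ Z, Ȟ^1 ≅ Z and Ȟ^2 ≅ 0

nerve of the cover:
  A12={q5,q8,q11} A13={q3,q6,q9} A23={q1,q2,q4,q12}
C dims 3,3; δ0: rk 2, SNF 1^2
Ȟ^0 = (3 − 2) − 0 = 1, so Ȟ^0 ≅ Z
Ȟ^1 = (3 − 0) − 2 = 1, so Ȟ^1 ≅ Z
Ȟ^2 = (0 − 0) − 0 = 0, so Ȟ^2 ≅ 0


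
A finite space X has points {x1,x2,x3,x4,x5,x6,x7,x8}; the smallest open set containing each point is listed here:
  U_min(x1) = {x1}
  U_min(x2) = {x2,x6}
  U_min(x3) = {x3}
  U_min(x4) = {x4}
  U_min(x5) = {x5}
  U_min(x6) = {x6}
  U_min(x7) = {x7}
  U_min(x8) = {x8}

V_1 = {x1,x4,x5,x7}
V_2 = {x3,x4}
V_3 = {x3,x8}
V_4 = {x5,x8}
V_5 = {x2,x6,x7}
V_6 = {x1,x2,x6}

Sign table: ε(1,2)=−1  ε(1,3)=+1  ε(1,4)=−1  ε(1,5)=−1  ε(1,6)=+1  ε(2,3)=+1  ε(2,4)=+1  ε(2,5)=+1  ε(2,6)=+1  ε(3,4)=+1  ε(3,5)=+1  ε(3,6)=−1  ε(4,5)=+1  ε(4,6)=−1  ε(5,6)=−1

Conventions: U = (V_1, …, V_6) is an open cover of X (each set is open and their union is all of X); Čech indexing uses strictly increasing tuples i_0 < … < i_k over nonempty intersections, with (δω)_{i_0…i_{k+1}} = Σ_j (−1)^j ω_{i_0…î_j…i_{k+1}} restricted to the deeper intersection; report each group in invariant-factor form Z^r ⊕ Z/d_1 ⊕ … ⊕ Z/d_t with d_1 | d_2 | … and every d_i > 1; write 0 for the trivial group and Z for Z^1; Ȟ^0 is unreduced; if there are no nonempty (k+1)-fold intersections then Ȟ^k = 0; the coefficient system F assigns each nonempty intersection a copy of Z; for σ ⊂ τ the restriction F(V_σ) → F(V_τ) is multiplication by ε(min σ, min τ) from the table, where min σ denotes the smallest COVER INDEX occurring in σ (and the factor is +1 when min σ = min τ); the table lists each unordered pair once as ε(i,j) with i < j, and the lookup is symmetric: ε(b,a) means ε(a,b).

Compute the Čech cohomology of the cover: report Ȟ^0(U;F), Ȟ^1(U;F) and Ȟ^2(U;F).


Ȟ^0 = Z; Ȟ^1 = Z^2; Ȟ^2 = 0

nonempty intersections:
  V12={x4} V14={x5} V15={x7} V16={x1} V23={x3} V34={x8} V56={x2,x6}
C dims 6,7; δ0: rk 5, SNF 1^5
Ȟ^0: (6−5)−0=1 ⇒ Z
Ȟ^1: (7−0)−5=2 ⇒ Z^2
Ȟ^2: (0−0)−0=0 ⇒ 0


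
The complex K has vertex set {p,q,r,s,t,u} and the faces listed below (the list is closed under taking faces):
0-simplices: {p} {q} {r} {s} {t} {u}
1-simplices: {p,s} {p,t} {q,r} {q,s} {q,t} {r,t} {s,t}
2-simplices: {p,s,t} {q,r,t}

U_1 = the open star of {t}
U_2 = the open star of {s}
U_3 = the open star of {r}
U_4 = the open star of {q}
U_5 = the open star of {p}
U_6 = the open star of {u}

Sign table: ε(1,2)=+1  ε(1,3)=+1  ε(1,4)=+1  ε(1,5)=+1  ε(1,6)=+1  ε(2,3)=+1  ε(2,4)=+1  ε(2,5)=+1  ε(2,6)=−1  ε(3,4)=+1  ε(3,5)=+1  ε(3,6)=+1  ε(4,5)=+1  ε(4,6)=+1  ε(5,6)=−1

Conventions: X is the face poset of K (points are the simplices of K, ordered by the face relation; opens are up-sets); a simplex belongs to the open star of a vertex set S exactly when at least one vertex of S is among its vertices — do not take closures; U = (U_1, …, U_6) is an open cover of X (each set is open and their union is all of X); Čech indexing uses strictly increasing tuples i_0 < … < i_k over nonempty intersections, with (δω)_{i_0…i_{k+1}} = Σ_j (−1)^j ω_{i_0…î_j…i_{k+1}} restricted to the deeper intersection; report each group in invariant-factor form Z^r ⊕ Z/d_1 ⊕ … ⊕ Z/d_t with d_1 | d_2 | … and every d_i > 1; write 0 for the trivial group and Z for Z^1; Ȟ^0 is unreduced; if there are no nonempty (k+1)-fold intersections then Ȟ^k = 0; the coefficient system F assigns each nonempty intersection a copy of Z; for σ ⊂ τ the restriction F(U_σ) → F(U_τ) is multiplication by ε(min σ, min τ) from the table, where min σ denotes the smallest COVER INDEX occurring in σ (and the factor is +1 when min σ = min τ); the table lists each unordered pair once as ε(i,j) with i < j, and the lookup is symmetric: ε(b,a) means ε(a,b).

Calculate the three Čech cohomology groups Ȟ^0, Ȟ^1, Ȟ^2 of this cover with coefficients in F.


nerve simplices:
  U1={{t},{p,t},{q,t},{r,t},{s,t},{p,s,t},{q,r,t}} U2={{s},{p,s},{q,s},{s,t},{p,s,t}} U3={{r},{q,r},{r,t},{q,r,t}} U4={{q},{q,r},{q,s},{q,t},{q,r,t}} U5={{p},{p,s},{p,t},{p,s,t}} U6={{u}}
  U12={{s,t},{p,s,t}} U13={{r,t},{q,r,t}} U14={{q,t},{q,r,t}} U15={{p,t},{p,s,t}} U24={{q,s}} U25={{p,s},{p,s,t}} U34={{q,r},{q,r,t}}
  U125={{p,s,t}} U134={{q,r,t}}
C dims 6,7,2; δ0: rk 4, SNF 1^4; δ1: rk 2, SNF 1^2
degree 0: 6−4−0 = 2 → Ȟ^0 ≅ Z^2
degree 1: 7−2−4 = 1 → Ȟ^1 ≅ Z
degree 2: 2−0−2 = 0 → Ȟ^2 ≅ 0

Ȟ^0 ≅ Z^2; Ȟ^1 ≅ Z; Ȟ^2 ≅ 0


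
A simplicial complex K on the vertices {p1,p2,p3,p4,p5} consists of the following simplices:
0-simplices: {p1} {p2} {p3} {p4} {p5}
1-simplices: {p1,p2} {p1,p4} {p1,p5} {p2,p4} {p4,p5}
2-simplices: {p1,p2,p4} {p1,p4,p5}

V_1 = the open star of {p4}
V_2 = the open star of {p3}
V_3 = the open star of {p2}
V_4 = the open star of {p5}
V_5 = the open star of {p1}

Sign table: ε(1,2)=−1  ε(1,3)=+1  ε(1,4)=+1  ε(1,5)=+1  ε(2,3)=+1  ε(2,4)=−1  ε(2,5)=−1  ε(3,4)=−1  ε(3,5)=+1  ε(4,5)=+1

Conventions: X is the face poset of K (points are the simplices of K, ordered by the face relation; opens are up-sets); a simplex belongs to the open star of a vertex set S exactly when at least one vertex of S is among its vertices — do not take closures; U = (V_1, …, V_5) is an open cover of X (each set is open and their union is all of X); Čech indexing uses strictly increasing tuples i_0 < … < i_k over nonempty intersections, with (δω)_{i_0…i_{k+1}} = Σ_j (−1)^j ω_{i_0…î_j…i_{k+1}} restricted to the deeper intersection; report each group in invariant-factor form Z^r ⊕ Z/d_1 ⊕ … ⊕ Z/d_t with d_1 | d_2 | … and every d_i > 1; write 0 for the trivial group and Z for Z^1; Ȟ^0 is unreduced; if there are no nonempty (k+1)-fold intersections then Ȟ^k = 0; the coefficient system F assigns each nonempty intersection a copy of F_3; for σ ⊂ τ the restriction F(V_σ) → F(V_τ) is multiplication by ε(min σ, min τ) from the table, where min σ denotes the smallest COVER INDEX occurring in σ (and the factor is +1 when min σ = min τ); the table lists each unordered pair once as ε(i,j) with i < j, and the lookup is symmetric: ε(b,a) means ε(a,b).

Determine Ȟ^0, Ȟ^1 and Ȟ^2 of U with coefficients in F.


Ȟ^0 = Z/3 ⊕ Z/3, Ȟ^1 = 0, Ȟ^2 = 0

nerve simplices:
  V1={{p4},{p1,p4},{p2,p4},{p4,p5},{p1,p2,p4},{p1,p4,p5}} V2={{p3}} V3={{p2},{p1,p2},{p2,p4},{p1,p2,p4}} V4={{p5},{p1,p5},{p4,p5},{p1,p4,p5}} V5={{p1},{p1,p2},{p1,p4},{p1,p5},{p1,p2,p4},{p1,p4,p5}}
  V13={{p2,p4},{p1,p2,p4}} V14={{p4,p5},{p1,p4,p5}} V15={{p1,p4},{p1,p2,p4},{p1,p4,p5}} V35={{p1,p2},{p1,p2,p4}} V45={{p1,p5},{p1,p4,p5}}
  V135={{p1,p2,p4}} V145={{p1,p4,p5}}
C dims 5,5,2; δ0: rk_F3 3; δ1: rk_F3 2
degree 0: 5−3−0 = 2 → Ȟ^0 ≅ Z/3 ⊕ Z/3
degree 1: 5−2−3 = 0 → Ȟ^1 ≅ 0
degree 2: 2−0−2 = 0 → Ȟ^2 ≅ 0


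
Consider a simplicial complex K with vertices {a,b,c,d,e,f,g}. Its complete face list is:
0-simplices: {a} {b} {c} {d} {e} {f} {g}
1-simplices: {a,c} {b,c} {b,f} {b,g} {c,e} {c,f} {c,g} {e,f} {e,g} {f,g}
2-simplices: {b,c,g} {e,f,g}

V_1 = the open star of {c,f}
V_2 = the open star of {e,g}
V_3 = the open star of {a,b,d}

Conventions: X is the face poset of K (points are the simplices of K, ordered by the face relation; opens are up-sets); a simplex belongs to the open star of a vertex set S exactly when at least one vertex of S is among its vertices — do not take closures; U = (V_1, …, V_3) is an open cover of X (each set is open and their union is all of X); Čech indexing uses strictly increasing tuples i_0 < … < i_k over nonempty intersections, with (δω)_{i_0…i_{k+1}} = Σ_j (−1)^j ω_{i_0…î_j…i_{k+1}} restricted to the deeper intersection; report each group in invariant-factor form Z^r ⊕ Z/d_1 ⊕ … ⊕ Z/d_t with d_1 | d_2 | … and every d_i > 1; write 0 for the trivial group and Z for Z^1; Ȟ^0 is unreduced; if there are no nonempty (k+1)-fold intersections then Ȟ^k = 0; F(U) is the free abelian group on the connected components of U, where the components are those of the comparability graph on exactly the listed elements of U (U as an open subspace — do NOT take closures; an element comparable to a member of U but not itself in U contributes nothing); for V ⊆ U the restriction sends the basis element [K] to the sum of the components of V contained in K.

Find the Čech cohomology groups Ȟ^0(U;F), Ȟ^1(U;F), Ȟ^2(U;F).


nonempty intersections:
  V1={{c},{f},{a,c},{b,c},{b,f},{c,e},{c,f},{c,g},{e,f},{f,g},{b,c,g},{e,f,g}} V2={{e},{g},{b,g},{c,e},{c,g},{e,f},{e,g},{f,g},{b,c,g},{e,f,g}} V3={{a},{b},{d},{a,c},{b,c},{b,f},{b,g},{b,c,g}}
  V12={{c,e},{c,g},{e,f},{f,g},{b,c,g},{e,f,g}} V13={{a,c},{b,c},{b,f},{b,c,g}} V23={{b,g},{b,c,g}}
  V123={{b,c,g}}
components per intersection:
  V1: {{c},{f},{a,c},{b,c},{b,f},{c,e},{c,f},{c,g},{e,f},{f,g},{b,c,g},{e,f,g}}
  V2: {{e},{g},{b,g},{c,e},{c,g},{e,f},{e,g},{f,g},{b,c,g},{e,f,g}}
  V3: {{a},{a,c}} {{b},{b,c},{b,f},{b,g},{b,c,g}} {{d}}
  V12: {{c,e}} {{c,g},{b,c,g}} {{e,f},{f,g},{e,f,g}}
  V13: {{a,c}} {{b,c},{b,c,g}} {{b,f}}
  V23: {{b,g},{b,c,g}}
  V123: {{b,c,g}}
C dims 5,7,1; δ0: rk 3, SNF 1^3; δ1: rk 1, SNF 1^1
Ȟ^0: (5−3)−0=2 ⇒ Z^2
Ȟ^1: (7−1)−3=3 ⇒ Z^3
Ȟ^2: (1−0)−1=0 ⇒ 0

Ȟ^0 = Z^2; Ȟ^1 = Z^3; Ȟ^2 = 0


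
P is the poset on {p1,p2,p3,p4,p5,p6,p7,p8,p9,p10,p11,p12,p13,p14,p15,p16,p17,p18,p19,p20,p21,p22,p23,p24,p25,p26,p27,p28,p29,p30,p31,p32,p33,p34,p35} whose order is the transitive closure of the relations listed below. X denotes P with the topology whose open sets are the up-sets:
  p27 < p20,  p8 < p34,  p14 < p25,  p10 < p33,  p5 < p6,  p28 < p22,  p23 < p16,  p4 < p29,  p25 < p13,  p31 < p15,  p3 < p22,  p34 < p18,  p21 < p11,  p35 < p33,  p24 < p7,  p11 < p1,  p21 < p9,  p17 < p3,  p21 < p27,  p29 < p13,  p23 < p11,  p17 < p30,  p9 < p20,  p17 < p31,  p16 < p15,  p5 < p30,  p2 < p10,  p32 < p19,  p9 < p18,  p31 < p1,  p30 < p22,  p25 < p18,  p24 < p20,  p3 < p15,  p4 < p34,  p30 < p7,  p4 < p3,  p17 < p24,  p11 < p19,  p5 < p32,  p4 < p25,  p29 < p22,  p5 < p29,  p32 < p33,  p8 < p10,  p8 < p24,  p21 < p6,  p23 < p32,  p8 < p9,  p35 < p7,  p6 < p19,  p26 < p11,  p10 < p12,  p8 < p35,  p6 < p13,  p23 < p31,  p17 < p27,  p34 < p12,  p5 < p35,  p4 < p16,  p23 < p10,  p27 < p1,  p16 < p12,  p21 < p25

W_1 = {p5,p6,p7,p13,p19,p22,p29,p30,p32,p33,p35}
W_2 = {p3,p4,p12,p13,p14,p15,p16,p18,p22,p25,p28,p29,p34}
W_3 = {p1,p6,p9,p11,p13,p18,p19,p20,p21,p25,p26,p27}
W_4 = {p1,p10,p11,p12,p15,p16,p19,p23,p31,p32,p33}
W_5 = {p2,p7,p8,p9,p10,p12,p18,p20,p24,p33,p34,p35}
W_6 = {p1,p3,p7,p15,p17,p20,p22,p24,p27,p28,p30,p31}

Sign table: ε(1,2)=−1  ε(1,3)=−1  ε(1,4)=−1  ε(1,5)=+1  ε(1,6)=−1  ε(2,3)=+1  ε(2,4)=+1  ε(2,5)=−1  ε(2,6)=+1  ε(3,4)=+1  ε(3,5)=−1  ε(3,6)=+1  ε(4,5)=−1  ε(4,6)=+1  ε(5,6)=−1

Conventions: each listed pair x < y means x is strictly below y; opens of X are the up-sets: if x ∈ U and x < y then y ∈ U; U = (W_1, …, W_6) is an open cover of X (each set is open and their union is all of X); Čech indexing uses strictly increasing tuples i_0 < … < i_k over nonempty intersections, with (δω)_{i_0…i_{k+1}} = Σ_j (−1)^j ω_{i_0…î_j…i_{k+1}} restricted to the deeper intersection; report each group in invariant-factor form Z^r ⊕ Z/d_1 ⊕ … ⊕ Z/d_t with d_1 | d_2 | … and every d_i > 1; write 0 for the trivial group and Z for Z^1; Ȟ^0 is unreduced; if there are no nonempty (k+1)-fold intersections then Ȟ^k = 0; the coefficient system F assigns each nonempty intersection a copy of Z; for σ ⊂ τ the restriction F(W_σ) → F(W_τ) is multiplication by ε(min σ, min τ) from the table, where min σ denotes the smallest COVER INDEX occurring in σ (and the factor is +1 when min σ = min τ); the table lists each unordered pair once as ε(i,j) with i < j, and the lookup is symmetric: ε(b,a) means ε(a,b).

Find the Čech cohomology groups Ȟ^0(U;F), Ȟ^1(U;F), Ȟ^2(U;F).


Ȟ^0 = Z; Ȟ^1 = 0; Ȟ^2 = Z/2

nonempty intersections:
  W12={p13,p22,p29} W13={p6,p13,p19} W14={p19,p32,p33} W15={p7,p33,p35} W16={p7,p22,p30} W23={p13,p18,p25} W24={p12,p15,p16} W25={p12,p18,p34} W26={p3,p15,p22,p28} W34={p1,p11,p19} W35={p9,p18,p20} W36={p1,p20,p27} W45={p10,p12,p33} W46={p1,p15,p31} W56={p7,p20,p24}
  W123={p13} W126={p22} W134={p19} W145={p33} W156={p7} W235={p18} W245={p12} W246={p15} W346={p1} W356={p20}
C dims 6,15,10; δ0: rk 5, SNF 1^5; δ1: rk 10, SNF 1^9·2
Ȟ^0: (6−5)−0=1 ⇒ Z
Ȟ^1: (15−10)−5=0 ⇒ 0
Ȟ^2: (10−0)−10=0 plus torsion [2] ⇒ Z/2


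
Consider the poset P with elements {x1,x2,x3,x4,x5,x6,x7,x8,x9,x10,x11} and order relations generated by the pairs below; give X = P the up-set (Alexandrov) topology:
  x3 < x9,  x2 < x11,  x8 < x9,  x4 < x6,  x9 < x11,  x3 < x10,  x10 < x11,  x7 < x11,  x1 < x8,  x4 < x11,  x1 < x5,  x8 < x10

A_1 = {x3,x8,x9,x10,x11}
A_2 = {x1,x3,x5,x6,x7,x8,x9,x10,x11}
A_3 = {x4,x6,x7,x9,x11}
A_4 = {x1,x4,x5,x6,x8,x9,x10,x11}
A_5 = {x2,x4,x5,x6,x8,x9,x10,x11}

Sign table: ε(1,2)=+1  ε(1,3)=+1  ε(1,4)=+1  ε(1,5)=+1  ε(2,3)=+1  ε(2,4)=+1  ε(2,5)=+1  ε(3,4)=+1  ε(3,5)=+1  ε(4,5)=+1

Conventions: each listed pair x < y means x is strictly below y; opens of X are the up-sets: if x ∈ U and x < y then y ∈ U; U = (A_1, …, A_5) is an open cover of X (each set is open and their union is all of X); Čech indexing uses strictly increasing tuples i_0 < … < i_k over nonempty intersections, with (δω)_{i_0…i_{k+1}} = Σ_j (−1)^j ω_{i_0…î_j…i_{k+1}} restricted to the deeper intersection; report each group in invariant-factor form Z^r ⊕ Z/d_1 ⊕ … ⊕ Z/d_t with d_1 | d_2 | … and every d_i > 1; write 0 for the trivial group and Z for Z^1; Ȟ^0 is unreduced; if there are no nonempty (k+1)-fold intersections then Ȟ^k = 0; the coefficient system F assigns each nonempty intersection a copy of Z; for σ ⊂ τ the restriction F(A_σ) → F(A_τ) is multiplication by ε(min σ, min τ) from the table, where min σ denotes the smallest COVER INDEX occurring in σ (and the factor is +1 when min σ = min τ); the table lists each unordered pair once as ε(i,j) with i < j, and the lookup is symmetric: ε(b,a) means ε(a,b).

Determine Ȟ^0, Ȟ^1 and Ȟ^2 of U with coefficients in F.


Ȟ^0(U;F) ≅ Z, Ȟ^1(U;F) ≅ 0, Ȟ^2(U;F) ≅ 0

intersection data:
  A12={x3,x8,x9,x10,x11} A13={x9,x11} A14={x8,x9,x10,x11} A15={x8,x9,x10,x11} A23={x6,x7,x9,x11} A24={x1,x5,x6,x8,x9,x10,x11} A25={x5,x6,x8,x9,x10,x11} A34={x4,x6,x9,x11} A35={x4,x6,x9,x11} A45={x4,x5,x6,x8,x9,x10,x11}
  A123={x9,x11} A124={x8,x9,x10,x11} A125={x8,x9,x10,x11} A134={x9,x11} A135={x9,x11} A145={x8,x9,x10,x11} A234={x6,x9,x11} A235={x6,x9,x11} A245={x5,x6,x8,x9,x10,x11} A345={x4,x6,x9,x11}
  A1234={x9,x11} A1235={x9,x11} A1245={x8,x9,x10,x11} A1345={x9,x11} A2345={x6,x9,x11}
  A12345={x9,x11}
C dims 5,10,10,5; δ0: rk 4, SNF 1^4; δ1: rk 6, SNF 1^6; δ2: rk 4, SNF 1^4
Ȟ^0 = (5 − 4) − 0 = 1, so Ȟ^0 ≅ Z
Ȟ^1 = (10 − 6) − 4 = 0, so Ȟ^1 ≅ 0
Ȟ^2 = (10 − 4) − 6 = 0, so Ȟ^2 ≅ 0


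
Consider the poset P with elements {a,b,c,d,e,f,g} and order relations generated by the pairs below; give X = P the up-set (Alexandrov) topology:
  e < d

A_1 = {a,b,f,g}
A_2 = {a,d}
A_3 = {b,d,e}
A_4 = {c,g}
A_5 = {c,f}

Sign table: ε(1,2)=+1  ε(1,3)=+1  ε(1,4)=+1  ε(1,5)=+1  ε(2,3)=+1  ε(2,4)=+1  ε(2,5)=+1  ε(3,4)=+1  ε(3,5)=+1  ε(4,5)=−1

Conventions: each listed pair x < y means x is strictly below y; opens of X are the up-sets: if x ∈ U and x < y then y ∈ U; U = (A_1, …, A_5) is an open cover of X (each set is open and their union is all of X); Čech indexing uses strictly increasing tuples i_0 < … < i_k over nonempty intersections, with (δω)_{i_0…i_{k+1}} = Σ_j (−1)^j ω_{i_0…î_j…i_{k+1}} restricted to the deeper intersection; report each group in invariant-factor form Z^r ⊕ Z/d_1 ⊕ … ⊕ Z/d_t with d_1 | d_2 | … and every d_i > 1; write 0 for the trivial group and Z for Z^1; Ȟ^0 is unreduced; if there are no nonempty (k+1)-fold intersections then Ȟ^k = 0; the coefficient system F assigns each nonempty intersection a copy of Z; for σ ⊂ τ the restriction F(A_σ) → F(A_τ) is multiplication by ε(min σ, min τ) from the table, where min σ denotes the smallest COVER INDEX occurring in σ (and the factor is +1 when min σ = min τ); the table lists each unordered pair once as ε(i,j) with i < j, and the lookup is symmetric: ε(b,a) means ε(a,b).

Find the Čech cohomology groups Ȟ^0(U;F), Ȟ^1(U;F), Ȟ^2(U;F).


nerve simplices:
  A12={a} A13={b} A14={g} A15={f} A23={d} A45={c}
C dims 5,6; δ0: rk 5, SNF 1^4·2
degree 0: 5−5−0 = 0 → Ȟ^0 ≅ 0
degree 1: 6−0−5 = 1 plus torsion [2] → Ȟ^1 ≅ Z ⊕ Z/2
degree 2: 0−0−0 = 0 → Ȟ^2 ≅ 0

Ȟ^0 = 0, Ȟ^1 = Z ⊕ Z/2, Ȟ^2 = 0


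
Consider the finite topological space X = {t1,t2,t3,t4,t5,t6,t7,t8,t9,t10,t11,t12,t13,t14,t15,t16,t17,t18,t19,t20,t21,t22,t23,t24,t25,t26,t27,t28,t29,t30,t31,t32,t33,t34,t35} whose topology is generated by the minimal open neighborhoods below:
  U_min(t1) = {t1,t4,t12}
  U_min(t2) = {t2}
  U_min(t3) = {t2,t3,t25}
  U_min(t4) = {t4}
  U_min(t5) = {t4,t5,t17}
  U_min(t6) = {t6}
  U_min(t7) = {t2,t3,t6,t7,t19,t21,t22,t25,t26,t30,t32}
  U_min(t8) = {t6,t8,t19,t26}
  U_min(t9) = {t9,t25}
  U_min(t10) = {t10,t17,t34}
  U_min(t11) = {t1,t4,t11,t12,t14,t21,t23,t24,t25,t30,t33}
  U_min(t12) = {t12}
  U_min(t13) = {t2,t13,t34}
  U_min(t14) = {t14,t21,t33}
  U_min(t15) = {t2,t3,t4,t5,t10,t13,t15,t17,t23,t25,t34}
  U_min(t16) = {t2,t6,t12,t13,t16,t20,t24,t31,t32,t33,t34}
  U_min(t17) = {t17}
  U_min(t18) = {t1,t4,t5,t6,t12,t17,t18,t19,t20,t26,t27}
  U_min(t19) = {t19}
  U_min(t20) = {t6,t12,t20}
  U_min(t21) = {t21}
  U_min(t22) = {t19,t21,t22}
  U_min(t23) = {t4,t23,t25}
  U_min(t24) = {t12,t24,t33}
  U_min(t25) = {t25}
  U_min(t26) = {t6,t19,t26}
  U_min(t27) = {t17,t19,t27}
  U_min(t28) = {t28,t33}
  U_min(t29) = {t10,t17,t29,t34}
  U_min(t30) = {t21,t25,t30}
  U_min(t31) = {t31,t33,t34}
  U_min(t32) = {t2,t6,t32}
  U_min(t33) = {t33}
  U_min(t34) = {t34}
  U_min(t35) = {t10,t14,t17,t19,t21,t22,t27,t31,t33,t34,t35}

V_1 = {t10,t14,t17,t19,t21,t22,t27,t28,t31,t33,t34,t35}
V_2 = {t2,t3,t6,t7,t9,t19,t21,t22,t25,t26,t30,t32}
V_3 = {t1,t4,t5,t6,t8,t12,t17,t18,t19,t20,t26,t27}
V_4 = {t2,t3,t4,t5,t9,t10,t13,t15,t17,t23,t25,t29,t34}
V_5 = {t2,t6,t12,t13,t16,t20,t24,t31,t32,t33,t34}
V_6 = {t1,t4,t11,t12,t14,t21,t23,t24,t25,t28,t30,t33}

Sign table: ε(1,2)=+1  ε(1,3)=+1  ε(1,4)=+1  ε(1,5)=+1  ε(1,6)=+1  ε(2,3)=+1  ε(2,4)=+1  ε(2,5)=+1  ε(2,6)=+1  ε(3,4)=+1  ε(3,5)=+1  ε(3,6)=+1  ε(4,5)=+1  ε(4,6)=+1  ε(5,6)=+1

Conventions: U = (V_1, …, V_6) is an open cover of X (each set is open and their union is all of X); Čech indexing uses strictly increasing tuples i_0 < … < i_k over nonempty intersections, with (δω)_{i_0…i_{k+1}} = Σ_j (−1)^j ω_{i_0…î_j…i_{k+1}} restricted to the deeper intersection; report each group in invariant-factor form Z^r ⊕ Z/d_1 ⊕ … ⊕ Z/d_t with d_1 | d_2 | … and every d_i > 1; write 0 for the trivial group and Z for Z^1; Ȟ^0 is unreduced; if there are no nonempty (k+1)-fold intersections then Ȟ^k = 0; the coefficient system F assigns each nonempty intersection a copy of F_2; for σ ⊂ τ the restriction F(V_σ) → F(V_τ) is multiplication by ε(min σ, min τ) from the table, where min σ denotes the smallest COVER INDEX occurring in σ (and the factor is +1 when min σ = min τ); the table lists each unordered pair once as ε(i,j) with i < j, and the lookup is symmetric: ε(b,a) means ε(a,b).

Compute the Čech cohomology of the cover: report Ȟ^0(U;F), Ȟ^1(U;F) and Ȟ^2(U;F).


Ȟ^0 ≅ Z/2; Ȟ^1 ≅ Z/2; Ȟ^2 ≅ Z/2

cover nerve:
  V12={t19,t21,t22} V13={t17,t19,t27} V14={t10,t17,t34} V15={t31,t33,t34} V16={t14,t21,t28,t33} V23={t6,t19,t26} V24={t2,t3,t9,t25} V25={t2,t6,t32} V26={t21,t25,t30} V34={t4,t5,t17} V35={t6,t12,t20} V36={t1,t4,t12} V45={t2,t13,t34} V46={t4,t23,t25} V56={t12,t24,t33}
  V123={t19} V126={t21} V134={t17} V145={t34} V156={t33} V235={t6} V245={t2} V246={t25} V346={t4} V356={t12}
C dims 6,15,10; δ0: rk_F2 5; δ1: rk_F2 9
Ȟ^0: (6−5)−0=1 ⇒ Z/2
Ȟ^1: (15−9)−5=1 ⇒ Z/2
Ȟ^2: (10−0)−9=1 ⇒ Z/2
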